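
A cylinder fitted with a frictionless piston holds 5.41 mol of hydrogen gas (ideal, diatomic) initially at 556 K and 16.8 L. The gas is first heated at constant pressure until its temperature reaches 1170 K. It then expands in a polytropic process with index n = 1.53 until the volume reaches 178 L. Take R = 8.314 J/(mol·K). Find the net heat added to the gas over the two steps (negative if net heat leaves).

P₁ = nRT₁/V₁ = 5.41×8.314×556/16.8 = 1490 kPa.
Step 1 — Isobaric: P stays 1490 kPa; V/T = const ⇒ T₂ = 1170 K, V₂ = 35.4 L.
W = PΔV = 1490×(35.4−16.8) kPa·L = 27600 J.
ΔU = nCvΔT = 5.41×20.8×(1170−556) = 69000 J.
Q = ΔU + W = nCpΔT = 96700 J.
State after step 1: P = 1490 kPa, V = 35.4 L, T = 1170 K.
Step 2 — Polytropic n=1.53: T₂ = T₁(V₁/V₂)^(n−1) = 1170×(0.199)^0.53 = 497 K; P₂ = P₁(V₁/V₂)^n = 126 kPa.
W = (P₁V₁−P₂V₂)/(n−1) = (1490×35.4−126×178)/0.53 = 57100 J.
ΔU = nCvΔT = 5.41×20.8×(497−1170) = -75700 J.
Q = ΔU + W = -18600 J.
Net over both steps: W = 84800 J, Q = 78100 J, ΔU = -6660 J.

78100 J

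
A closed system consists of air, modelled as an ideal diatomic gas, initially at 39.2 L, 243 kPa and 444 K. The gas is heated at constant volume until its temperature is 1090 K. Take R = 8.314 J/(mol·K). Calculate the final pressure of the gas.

Isochoric: V stays 39.2 L; P/T = const ⇒ T₂ = 1090 K, P₂ = 597 kPa.

597 kPa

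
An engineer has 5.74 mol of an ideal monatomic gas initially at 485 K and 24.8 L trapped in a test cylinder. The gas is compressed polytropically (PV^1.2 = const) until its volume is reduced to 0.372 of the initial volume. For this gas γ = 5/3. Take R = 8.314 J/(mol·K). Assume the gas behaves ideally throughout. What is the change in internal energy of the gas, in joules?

7590 J

P₁ = nRT₁/V₁ = 5.74×8.314×485/24.8 = 933 kPa.
Polytropic n=1.2: T₂ = T₁(V₁/V₂)^(n−1) = 485×(2.69)^0.20 = 591 K; P₂ = P₁(V₁/V₂)^n = 3060 kPa.
For an ideal gas ΔU = nCvΔT with Cv = (3/2)R = 12.5 J/(mol·K).
ΔU = 5.74×12.5×(591−485) = 7590 J.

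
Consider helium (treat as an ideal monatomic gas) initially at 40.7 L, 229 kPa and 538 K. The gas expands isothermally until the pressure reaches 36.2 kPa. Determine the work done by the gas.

17200 J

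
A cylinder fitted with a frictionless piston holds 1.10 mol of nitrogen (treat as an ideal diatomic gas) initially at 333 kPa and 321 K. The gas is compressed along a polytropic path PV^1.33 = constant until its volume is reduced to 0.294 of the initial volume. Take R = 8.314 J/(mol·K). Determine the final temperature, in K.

V₁ = nRT₁/P₁ = 1.10×8.314×321/333 = 8.82 L.
Polytropic n=1.33: T₂ = T₁(V₁/V₂)^(n−1) = 321×(3.40)^0.33 = 481 K; P₂ = P₁(V₁/V₂)^n = 1700 kPa.

481 K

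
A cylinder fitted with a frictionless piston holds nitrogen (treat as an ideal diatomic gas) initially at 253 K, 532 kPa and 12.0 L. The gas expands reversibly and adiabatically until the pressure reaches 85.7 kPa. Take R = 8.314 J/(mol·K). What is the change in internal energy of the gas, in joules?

-6490 J

n = P₁V₁/(RT₁) = 532×12.0/(8.314×253) = 3.04 mol.
Adiabatic: T₂/T₁ = (P₂/P₁)^((γ−1)/γ) ⇒ T₂ = 253×(0.161)^0.286 = 150 K; V₂ = 44.2 L.
For an ideal gas ΔU = nCvΔT with Cv = (5/2)R = 20.8 J/(mol·K).
ΔU = 3.04×20.8×(150−253) = -6490 J.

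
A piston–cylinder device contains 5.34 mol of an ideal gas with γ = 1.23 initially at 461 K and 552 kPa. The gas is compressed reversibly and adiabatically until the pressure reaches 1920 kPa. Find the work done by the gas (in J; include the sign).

V₁ = nRT₁/P₁ = 5.34×8.314×461/552 = 37.1 L.
Adiabatic: T₂/T₁ = (P₂/P₁)^((γ−1)/γ) ⇒ T₂ = 461×(3.48)^0.187 = 582 K; V₂ = 13.5 L.
ΔU = nCvΔT = 5.34×36.1×(582−461) = 23400 J.
Q = 0 for an adiabatic process, so W = −ΔU = -23400 J.

-23400 J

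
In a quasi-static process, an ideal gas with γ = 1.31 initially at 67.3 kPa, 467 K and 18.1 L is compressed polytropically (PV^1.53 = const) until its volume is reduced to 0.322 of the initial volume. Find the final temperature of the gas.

851 K

Polytropic n=1.53: T₂ = T₁(V₁/V₂)^(n−1) = 467×(3.11)^0.53 = 851 K; P₂ = P₁(V₁/V₂)^n = 381 kPa.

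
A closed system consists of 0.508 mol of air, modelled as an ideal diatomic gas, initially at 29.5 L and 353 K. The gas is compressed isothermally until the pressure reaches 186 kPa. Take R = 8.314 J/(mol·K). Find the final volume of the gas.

P₁ = nRT₁/V₁ = 0.508×8.314×353/29.5 = 50.5 kPa.
Isothermal: T stays 353 K; PV = const ⇒ V₂ = 8.02 L, P₂ = 186 kPa.

8.02 L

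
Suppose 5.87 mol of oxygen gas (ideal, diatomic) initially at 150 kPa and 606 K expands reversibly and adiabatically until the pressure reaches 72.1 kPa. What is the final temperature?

492 K

V₁ = nRT₁/P₁ = 5.87×8.314×606/150 = 197 L.
Adiabatic: T₂/T₁ = (P₂/P₁)^((γ−1)/γ) ⇒ T₂ = 606×(0.481)^0.286 = 492 K; V₂ = 333 L.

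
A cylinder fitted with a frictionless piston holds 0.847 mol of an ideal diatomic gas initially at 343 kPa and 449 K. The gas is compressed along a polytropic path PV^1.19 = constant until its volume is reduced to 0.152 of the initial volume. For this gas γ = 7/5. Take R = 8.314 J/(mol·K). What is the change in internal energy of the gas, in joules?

V₁ = nRT₁/P₁ = 0.847×8.314×449/343 = 9.22 L.
Polytropic n=1.19: T₂ = T₁(V₁/V₂)^(n−1) = 449×(6.58)^0.19 = 642 K; P₂ = P₁(V₁/V₂)^n = 3230 kPa.
For an ideal gas ΔU = nCvΔT with Cv = (5/2)R = 20.8 J/(mol·K).
ΔU = 0.847×20.8×(642−449) = 3400 J.

3400 J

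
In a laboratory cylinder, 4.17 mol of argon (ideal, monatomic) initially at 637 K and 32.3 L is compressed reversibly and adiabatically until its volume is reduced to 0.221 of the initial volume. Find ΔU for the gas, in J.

P₁ = nRT₁/V₁ = 4.17×8.314×637/32.3 = 684 kPa.
Adiabatic: TV^(γ−1) = const ⇒ T₂ = 637×(4.52)^0.667 = 1740 K; PV^γ = const ⇒ P₂ = 8460 kPa.
For an ideal gas ΔU = nCvΔT with Cv = (3/2)R = 12.5 J/(mol·K).
ΔU = 4.17×12.5×(1740−637) = 57500 J.

57500 J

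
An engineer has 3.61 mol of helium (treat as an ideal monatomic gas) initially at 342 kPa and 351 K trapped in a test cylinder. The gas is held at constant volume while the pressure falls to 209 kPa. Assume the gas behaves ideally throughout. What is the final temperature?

V₁ = nRT₁/P₁ = 3.61×8.314×351/342 = 30.8 L.
Isochoric: V stays 30.8 L; P/T = const ⇒ T₂ = 215 K, P₂ = 209 kPa.

215 K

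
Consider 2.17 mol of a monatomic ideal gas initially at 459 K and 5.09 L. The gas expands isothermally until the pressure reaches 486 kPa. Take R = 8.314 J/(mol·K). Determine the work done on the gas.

P₁ = nRT₁/V₁ = 2.17×8.314×459/5.09 = 1630 kPa.
Isothermal: T stays 459 K; PV = const ⇒ V₂ = 17.0 L, P₂ = 486 kPa.
W = nRT ln(V₂/V₁) = 2.17×8.314×459×ln(3.35) = 10000 J.
Work done on the gas = −W_by = -10000 J.

-10000 J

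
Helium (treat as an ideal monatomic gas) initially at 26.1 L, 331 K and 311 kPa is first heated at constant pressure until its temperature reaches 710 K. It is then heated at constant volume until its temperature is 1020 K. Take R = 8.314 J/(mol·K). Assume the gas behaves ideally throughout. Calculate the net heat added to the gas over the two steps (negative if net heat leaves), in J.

n = P₁V₁/(RT₁) = 311×26.1/(8.314×331) = 2.95 mol.
Step 1 — Isobaric: P stays 311 kPa; V/T = const ⇒ T₂ = 710 K, V₂ = 56.0 L.
W = PΔV = 311×(56.0−26.1) kPa·L = 9290 J.
ΔU = nCvΔT = 2.95×12.5×(710−331) = 13900 J.
Q = ΔU + W = nCpΔT = 23200 J.
State after step 1: P = 311 kPa, V = 56.0 L, T = 710 K.
Step 2 — Isochoric: V stays 56.0 L; P/T = const ⇒ T₂ = 1020 K, P₂ = 447 kPa.
W = 0 (no volume change).
ΔU = nCvΔT = 2.95×12.5×(1020−710) = 11400 J.
Q = ΔU = 11400 J.
Net over both steps: W = 9290 J, Q = 34600 J, ΔU = 25300 J.

34600 J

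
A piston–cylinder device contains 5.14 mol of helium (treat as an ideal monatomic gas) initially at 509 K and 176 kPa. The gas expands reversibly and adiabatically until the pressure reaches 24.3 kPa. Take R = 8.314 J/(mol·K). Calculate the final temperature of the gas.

231 K

V₁ = nRT₁/P₁ = 5.14×8.314×509/176 = 124 L.
Adiabatic: T₂/T₁ = (P₂/P₁)^((γ−1)/γ) ⇒ T₂ = 509×(0.138)^0.400 = 231 K; V₂ = 405 L.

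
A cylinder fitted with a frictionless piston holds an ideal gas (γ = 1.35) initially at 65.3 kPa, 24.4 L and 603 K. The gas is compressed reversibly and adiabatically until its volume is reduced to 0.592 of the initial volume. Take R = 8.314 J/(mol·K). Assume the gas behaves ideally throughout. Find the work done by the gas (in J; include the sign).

-917 J

n = P₁V₁/(RT₁) = 65.3×24.4/(8.314×603) = 0.318 mol.
Adiabatic: TV^(γ−1) = const ⇒ T₂ = 603×(1.69)^0.350 = 724 K; PV^γ = const ⇒ P₂ = 133 kPa.
ΔU = nCvΔT = 0.318×23.8×(724−603) = 917 J.
Q = 0 for an adiabatic process, so W = −ΔU = -917 J.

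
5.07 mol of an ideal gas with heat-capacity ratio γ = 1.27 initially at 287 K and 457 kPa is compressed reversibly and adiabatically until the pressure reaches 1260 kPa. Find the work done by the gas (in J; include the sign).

V₁ = nRT₁/P₁ = 5.07×8.314×287/457 = 26.5 L.
Adiabatic: T₂/T₁ = (P₂/P₁)^((γ−1)/γ) ⇒ T₂ = 287×(2.76)^0.213 = 356 K; V₂ = 11.9 L.
ΔU = nCvΔT = 5.07×30.8×(356−287) = 10800 J.
Q = 0 for an adiabatic process, so W = −ΔU = -10800 J.

-10800 J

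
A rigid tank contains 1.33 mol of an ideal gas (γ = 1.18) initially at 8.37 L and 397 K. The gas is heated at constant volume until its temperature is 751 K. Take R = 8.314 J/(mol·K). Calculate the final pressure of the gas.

P₁ = nRT₁/V₁ = 1.33×8.314×397/8.37 = 524 kPa.
Isochoric: V stays 8.37 L; P/T = const ⇒ T₂ = 751 K, P₂ = 992 kPa.

992 kPa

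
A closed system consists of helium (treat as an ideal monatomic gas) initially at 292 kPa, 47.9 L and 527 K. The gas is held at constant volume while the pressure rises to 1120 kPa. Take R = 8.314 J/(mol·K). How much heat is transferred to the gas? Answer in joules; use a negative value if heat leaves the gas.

n = P₁V₁/(RT₁) = 292×47.9/(8.314×527) = 3.19 mol.
Isochoric: V stays 47.9 L; P/T = const ⇒ T₂ = 2020 K, P₂ = 1120 kPa.
W = 0 (no volume change).
ΔU = nCvΔT = 3.19×12.5×(2020−527) = 59500 J.
Q = ΔU = 59500 J.

59500 J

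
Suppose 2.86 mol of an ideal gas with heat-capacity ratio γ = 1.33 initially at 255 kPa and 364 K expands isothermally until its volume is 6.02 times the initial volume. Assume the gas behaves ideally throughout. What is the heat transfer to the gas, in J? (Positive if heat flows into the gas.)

V₁ = nRT₁/P₁ = 2.86×8.314×364/255 = 33.9 L.
Isothermal: T stays 364 K; PV = const ⇒ V₂ = 204 L, P₂ = 42.4 kPa.
ΔU = 0 (ideal gas, T constant).
W = nRT ln(V₂/V₁) = 2.86×8.314×364×ln(6.02) = 15500 J.
Q = ΔU + W = 15500 J.

15500 J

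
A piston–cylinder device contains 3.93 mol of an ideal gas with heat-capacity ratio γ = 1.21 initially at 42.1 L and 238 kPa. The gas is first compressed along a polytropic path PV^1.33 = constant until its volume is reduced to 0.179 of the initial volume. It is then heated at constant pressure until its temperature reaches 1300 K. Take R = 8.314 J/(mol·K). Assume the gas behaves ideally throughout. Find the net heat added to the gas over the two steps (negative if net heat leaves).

T₁ = P₁V₁/(nR) = 238×42.1/(3.93×8.314) = 307 K.
Step 1 — Polytropic n=1.33: T₂ = T₁(V₁/V₂)^(n−1) = 307×(5.59)^0.33 = 541 K; P₂ = P₁(V₁/V₂)^n = 2350 kPa.
W = (P₁V₁−P₂V₂)/(n−1) = (238×42.1−2350×7.54)/0.33 = -23200 J.
ΔU = nCvΔT = 3.93×39.6×(541−307) = 36500 J.
Q = ΔU + W = 13300 J.
State after step 1: P = 2350 kPa, V = 7.54 L, T = 541 K.
Step 2 — Isobaric: P stays 2350 kPa; V/T = const ⇒ T₂ = 1300 K, V₂ = 18.1 L.
W = PΔV = 2350×(18.1−7.54) kPa·L = 24800 J.
ΔU = nCvΔT = 3.93×39.6×(1300−541) = 118000 J.
Q = ΔU + W = nCpΔT = 143000 J.
Net over both steps: W = 1590 J, Q = 156000 J, ΔU = 155000 J.

156000 J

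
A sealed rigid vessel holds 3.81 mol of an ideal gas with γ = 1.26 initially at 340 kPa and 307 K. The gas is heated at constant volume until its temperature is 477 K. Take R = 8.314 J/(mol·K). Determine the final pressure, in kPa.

528 kPa

V₁ = nRT₁/P₁ = 3.81×8.314×307/340 = 28.6 L.
Isochoric: V stays 28.6 L; P/T = const ⇒ T₂ = 477 K, P₂ = 528 kPa.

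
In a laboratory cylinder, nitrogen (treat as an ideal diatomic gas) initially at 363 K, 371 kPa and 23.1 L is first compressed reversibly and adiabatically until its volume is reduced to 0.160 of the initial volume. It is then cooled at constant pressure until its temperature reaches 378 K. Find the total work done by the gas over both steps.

-32100 J

n = P₁V₁/(RT₁) = 371×23.1/(8.314×363) = 2.84 mol.
Step 1 — Adiabatic: TV^(γ−1) = const ⇒ T₂ = 363×(6.25)^0.400 = 756 K; PV^γ = const ⇒ P₂ = 4830 kPa.
ΔU = nCvΔT = 2.84×20.8×(756−363) = 23200 J.
Q = 0 for an adiabatic process, so W = −ΔU = -23200 J.
State after step 1: P = 4830 kPa, V = 3.70 L, T = 756 K.
Step 2 — Isobaric: P stays 4830 kPa; V/T = const ⇒ T₂ = 378 K, V₂ = 1.85 L.
W = PΔV = 4830×(1.85−3.70) kPa·L = -8910 J.
ΔU = nCvΔT = 2.84×20.8×(378−756) = -22300 J.
Q = ΔU + W = nCpΔT = -31200 J.
Net over both steps: W = -32100 J, Q = -31200 J, ΔU = 885 J.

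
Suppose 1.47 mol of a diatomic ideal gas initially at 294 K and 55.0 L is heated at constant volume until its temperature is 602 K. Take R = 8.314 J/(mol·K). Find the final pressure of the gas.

P₁ = nRT₁/V₁ = 1.47×8.314×294/55.0 = 65.3 kPa.
Isochoric: V stays 55.0 L; P/T = const ⇒ T₂ = 602 K, P₂ = 134 kPa.

134 kPa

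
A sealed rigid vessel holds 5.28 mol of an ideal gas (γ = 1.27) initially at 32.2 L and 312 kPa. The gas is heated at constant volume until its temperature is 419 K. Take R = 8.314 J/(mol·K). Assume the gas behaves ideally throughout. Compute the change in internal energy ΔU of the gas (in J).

T₁ = P₁V₁/(nR) = 312×32.2/(5.28×8.314) = 229 K.
Isochoric: V stays 32.2 L; P/T = const ⇒ T₂ = 419 K, P₂ = 571 kPa.
For an ideal gas ΔU = nCvΔT with Cv = R/(γ−1) = 30.8 J/(mol·K).
ΔU = 5.28×30.8×(419−229) = 30900 J.

30900 J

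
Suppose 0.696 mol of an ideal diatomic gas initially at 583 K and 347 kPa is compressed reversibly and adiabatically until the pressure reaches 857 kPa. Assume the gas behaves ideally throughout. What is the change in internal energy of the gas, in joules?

2490 J

V₁ = nRT₁/P₁ = 0.696×8.314×583/347 = 9.72 L.
Adiabatic: T₂/T₁ = (P₂/P₁)^((γ−1)/γ) ⇒ T₂ = 583×(2.47)^0.286 = 755 K; V₂ = 5.10 L.
For an ideal gas ΔU = nCvΔT with Cv = (5/2)R = 20.8 J/(mol·K).
ΔU = 0.696×20.8×(755−583) = 2490 J.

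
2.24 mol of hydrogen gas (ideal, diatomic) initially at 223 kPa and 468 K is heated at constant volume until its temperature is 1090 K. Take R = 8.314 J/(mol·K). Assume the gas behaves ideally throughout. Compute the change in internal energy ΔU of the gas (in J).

29000 J

V₁ = nRT₁/P₁ = 2.24×8.314×468/223 = 39.1 L.
Isochoric: V stays 39.1 L; P/T = const ⇒ T₂ = 1090 K, P₂ = 519 kPa.
For an ideal gas ΔU = nCvΔT with Cv = (5/2)R = 20.8 J/(mol·K).
ΔU = 2.24×20.8×(1090−468) = 29000 J.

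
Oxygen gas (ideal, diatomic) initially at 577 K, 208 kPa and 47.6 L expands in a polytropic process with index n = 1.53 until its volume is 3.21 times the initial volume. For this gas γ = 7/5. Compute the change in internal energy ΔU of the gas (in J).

n = P₁V₁/(RT₁) = 208×47.6/(8.314×577) = 2.06 mol.
Polytropic n=1.53: T₂ = T₁(V₁/V₂)^(n−1) = 577×(0.312)^0.53 = 311 K; P₂ = P₁(V₁/V₂)^n = 34.9 kPa.
For an ideal gas ΔU = nCvΔT with Cv = (5/2)R = 20.8 J/(mol·K).
ΔU = 2.06×20.8×(311−577) = -11400 J.

-11400 J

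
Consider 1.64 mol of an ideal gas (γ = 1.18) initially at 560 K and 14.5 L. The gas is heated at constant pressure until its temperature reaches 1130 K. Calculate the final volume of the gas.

29.3 L

P₁ = nRT₁/V₁ = 1.64×8.314×560/14.5 = 527 kPa.
Isobaric: P stays 527 kPa; V/T = const ⇒ T₂ = 1130 K, V₂ = 29.3 L.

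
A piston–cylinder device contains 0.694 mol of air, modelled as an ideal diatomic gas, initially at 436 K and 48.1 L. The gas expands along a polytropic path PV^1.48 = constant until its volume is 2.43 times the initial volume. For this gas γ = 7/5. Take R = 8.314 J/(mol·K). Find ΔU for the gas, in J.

-2180 J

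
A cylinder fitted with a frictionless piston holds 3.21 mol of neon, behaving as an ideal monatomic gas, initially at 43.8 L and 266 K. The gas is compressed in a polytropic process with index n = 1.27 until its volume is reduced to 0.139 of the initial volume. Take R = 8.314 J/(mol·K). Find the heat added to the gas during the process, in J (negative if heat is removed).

-11000 J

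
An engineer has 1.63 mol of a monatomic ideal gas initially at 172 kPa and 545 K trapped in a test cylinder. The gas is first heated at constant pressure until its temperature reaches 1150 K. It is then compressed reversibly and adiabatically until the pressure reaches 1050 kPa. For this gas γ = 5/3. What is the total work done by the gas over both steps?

V₁ = nRT₁/P₁ = 1.63×8.314×545/172 = 42.9 L.
Step 1 — Isobaric: P stays 172 kPa; V/T = const ⇒ T₂ = 1150 K, V₂ = 90.6 L.
W = PΔV = 172×(90.6−42.9) kPa·L = 8200 J.
ΔU = nCvΔT = 1.63×12.5×(1150−545) = 12300 J.
Q = ΔU + W = nCpΔT = 20500 J.
State after step 1: P = 172 kPa, V = 90.6 L, T = 1150 K.
Step 2 — Adiabatic: T₂/T₁ = (P₂/P₁)^((γ−1)/γ) ⇒ T₂ = 1150×(6.10)^0.400 = 2370 K; V₂ = 30.6 L.
ΔU = nCvΔT = 1.63×12.5×(2370−1150) = 24800 J.
Q = 0 for an adiabatic process, so W = −ΔU = -24800 J.
Net over both steps: W = -16600 J, Q = 20500 J, ΔU = 37100 J.

-16600 J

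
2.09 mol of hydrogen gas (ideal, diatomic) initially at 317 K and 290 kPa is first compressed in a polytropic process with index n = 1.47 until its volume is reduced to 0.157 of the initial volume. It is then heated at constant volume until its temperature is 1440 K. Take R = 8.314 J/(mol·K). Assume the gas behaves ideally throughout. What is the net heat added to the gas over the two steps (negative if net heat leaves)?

32500 J

V₁ = nRT₁/P₁ = 2.09×8.314×317/290 = 19.0 L.
Step 1 — Polytropic n=1.47: T₂ = T₁(V₁/V₂)^(n−1) = 317×(6.37)^0.47 = 757 K; P₂ = P₁(V₁/V₂)^n = 4410 kPa.
W = (P₁V₁−P₂V₂)/(n−1) = (290×19.0−4410×2.98)/0.47 = -16300 J.
ΔU = nCvΔT = 2.09×20.8×(757−317) = 19100 J.
Q = ΔU + W = 2850 J.
State after step 1: P = 4410 kPa, V = 2.98 L, T = 757 K.
Step 2 — Isochoric: V stays 2.98 L; P/T = const ⇒ T₂ = 1440 K, P₂ = 8390 kPa.
W = 0 (no volume change).
ΔU = nCvΔT = 2.09×20.8×(1440−757) = 29700 J.
Q = ΔU = 29700 J.
Net over both steps: W = -16300 J, Q = 32500 J, ΔU = 48800 J.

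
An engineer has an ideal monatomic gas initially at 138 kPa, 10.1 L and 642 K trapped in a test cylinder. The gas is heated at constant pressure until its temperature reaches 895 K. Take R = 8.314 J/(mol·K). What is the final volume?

Isobaric: P stays 138 kPa; V/T = const ⇒ T₂ = 895 K, V₂ = 14.1 L.

14.1 L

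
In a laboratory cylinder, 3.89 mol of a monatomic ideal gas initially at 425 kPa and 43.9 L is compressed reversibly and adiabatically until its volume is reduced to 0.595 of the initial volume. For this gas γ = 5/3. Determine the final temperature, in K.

T₁ = P₁V₁/(nR) = 425×43.9/(3.89×8.314) = 577 K.
Adiabatic: TV^(γ−1) = const ⇒ T₂ = 577×(1.68)^0.667 = 815 K; PV^γ = const ⇒ P₂ = 1010 kPa.

815 K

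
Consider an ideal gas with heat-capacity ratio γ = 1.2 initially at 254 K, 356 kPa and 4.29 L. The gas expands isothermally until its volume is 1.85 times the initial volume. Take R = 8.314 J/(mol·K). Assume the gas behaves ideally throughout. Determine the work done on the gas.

-940 J

n = P₁V₁/(RT₁) = 356×4.29/(8.314×254) = 0.723 mol.
Isothermal: T stays 254 K; PV = const ⇒ V₂ = 7.94 L, P₂ = 192 kPa.
W = nRT ln(V₂/V₁) = 0.723×8.314×254×ln(1.85) = 940 J.
Work done on the gas = −W_by = -940 J.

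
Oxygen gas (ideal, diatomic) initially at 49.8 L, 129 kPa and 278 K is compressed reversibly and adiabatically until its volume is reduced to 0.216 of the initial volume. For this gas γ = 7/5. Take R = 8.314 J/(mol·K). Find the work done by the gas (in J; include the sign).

n = P₁V₁/(RT₁) = 129×49.8/(8.314×278) = 2.78 mol.
Adiabatic: TV^(γ−1) = const ⇒ T₂ = 278×(4.63)^0.400 = 513 K; PV^γ = const ⇒ P₂ = 1100 kPa.
ΔU = nCvΔT = 2.78×20.8×(513−278) = 13600 J.
Q = 0 for an adiabatic process, so W = −ΔU = -13600 J.

-13600 J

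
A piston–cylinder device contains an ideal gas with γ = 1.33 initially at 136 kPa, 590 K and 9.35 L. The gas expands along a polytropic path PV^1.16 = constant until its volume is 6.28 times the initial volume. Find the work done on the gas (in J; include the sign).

n = P₁V₁/(RT₁) = 136×9.35/(8.314×590) = 0.259 mol.
Polytropic n=1.16: T₂ = T₁(V₁/V₂)^(n−1) = 590×(0.159)^0.16 = 440 K; P₂ = P₁(V₁/V₂)^n = 16.1 kPa.
W = (P₁V₁−P₂V₂)/(n−1) = (136×9.35−16.1×58.7)/0.16 = 2020 J.
Work done on the gas = −W_by = -2020 J.

-2020 J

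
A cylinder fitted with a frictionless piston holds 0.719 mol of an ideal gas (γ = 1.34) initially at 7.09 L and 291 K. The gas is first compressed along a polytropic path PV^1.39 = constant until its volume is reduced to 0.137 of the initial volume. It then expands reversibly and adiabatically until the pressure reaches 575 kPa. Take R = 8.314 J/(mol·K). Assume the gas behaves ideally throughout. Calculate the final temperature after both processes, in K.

P₁ = nRT₁/V₁ = 0.719×8.314×291/7.09 = 245 kPa.
Step 1 — Polytropic n=1.39: T₂ = T₁(V₁/V₂)^(n−1) = 291×(7.30)^0.39 = 632 K; P₂ = P₁(V₁/V₂)^n = 3890 kPa.
W = (P₁V₁−P₂V₂)/(n−1) = (245×7.09−3890×0.971)/0.39 = -5220 J.
ΔU = nCvΔT = 0.719×24.5×(632−291) = 5990 J.
Q = ΔU + W = 768 J.
State after step 1: P = 3890 kPa, V = 0.971 L, T = 632 K.
Step 2 — Adiabatic: T₂/T₁ = (P₂/P₁)^((γ−1)/γ) ⇒ T₂ = 632×(0.148)^0.254 = 389 K; V₂ = 4.04 L.
ΔU = nCvΔT = 0.719×24.5×(389−632) = -4270 J.
Q = 0 for an adiabatic process, so W = −ΔU = 4270 J.
Net over both steps: W = -955 J, Q = 768 J, ΔU = 1720 J.

389 K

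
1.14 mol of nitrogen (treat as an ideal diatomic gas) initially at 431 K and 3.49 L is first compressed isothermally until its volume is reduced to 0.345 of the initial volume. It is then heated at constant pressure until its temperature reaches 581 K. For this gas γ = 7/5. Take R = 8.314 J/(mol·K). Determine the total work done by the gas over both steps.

-2930 J

P₁ = nRT₁/V₁ = 1.14×8.314×431/3.49 = 1170 kPa.
Step 1 — Isothermal: T stays 431 K; PV = const ⇒ V₂ = 1.20 L, P₂ = 3390 kPa.
ΔU = 0 (ideal gas, T constant).
W = nRT ln(V₂/V₁) = 1.14×8.314×431×ln(0.345) = -4350 J.
Q = ΔU + W = -4350 J.
State after step 1: P = 3390 kPa, V = 1.20 L, T = 431 K.
Step 2 — Isobaric: P stays 3390 kPa; V/T = const ⇒ T₂ = 581 K, V₂ = 1.62 L.
W = PΔV = 3390×(1.62−1.20) kPa·L = 1420 J.
ΔU = nCvΔT = 1.14×20.8×(581−431) = 3550 J.
Q = ΔU + W = nCpΔT = 4980 J.
Net over both steps: W = -2930 J, Q = 629 J, ΔU = 3550 J.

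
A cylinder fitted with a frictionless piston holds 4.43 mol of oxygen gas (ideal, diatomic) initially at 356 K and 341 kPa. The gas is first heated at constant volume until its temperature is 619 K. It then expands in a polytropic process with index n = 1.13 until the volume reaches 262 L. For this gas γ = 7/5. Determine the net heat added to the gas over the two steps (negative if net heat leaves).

V₁ = nRT₁/P₁ = 4.43×8.314×356/341 = 38.5 L.
Step 1 — Isochoric: V stays 38.5 L; P/T = const ⇒ T₂ = 619 K, P₂ = 593 kPa.
W = 0 (no volume change).
ΔU = nCvΔT = 4.43×20.8×(619−356) = 24200 J.
Q = ΔU = 24200 J.
State after step 1: P = 593 kPa, V = 38.5 L, T = 619 K.
Step 2 — Polytropic n=1.13: T₂ = T₁(V₁/V₂)^(n−1) = 619×(0.147)^0.13 = 482 K; P₂ = P₁(V₁/V₂)^n = 67.8 kPa.
W = (P₁V₁−P₂V₂)/(n−1) = (593×38.5−67.8×262)/0.13 = 38700 J.
ΔU = nCvΔT = 4.43×20.8×(482−619) = -12600 J.
Q = ΔU + W = 26100 J.
Net over both steps: W = 38700 J, Q = 50400 J, ΔU = 11600 J.

50400 J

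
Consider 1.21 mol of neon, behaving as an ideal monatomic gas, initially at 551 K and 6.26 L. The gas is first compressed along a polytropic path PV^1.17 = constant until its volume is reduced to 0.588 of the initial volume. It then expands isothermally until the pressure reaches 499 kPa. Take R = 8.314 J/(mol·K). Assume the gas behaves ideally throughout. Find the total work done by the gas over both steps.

P₁ = nRT₁/V₁ = 1.21×8.314×551/6.26 = 885 kPa.
Step 1 — Polytropic n=1.17: T₂ = T₁(V₁/V₂)^(n−1) = 551×(1.70)^0.17 = 603 K; P₂ = P₁(V₁/V₂)^n = 1650 kPa.
W = (P₁V₁−P₂V₂)/(n−1) = (885×6.26−1650×3.68)/0.17 = -3080 J.
ΔU = nCvΔT = 1.21×12.5×(603−551) = 786 J.
Q = ΔU + W = -2290 J.
State after step 1: P = 1650 kPa, V = 3.68 L, T = 603 K.
Step 2 — Isothermal: T stays 603 K; PV = const ⇒ V₂ = 12.2 L, P₂ = 499 kPa.
ΔU = 0 (ideal gas, T constant).
W = nRT ln(V₂/V₁) = 1.21×8.314×603×ln(3.30) = 7250 J.
Q = ΔU + W = 7250 J.
Net over both steps: W = 4170 J, Q = 4950 J, ΔU = 786 J.

4170 J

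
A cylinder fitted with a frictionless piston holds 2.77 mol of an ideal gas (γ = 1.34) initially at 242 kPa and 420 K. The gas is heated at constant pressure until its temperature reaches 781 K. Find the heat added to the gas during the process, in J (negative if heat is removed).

32800 J

V₁ = nRT₁/P₁ = 2.77×8.314×420/242 = 40.0 L.
Isobaric: P stays 242 kPa; V/T = const ⇒ T₂ = 781 K, V₂ = 74.3 L.
W = PΔV = 242×(74.3−40.0) kPa·L = 8310 J.
ΔU = nCvΔT = 2.77×24.5×(781−420) = 24500 J.
Q = ΔU + W = nCpΔT = 32800 J.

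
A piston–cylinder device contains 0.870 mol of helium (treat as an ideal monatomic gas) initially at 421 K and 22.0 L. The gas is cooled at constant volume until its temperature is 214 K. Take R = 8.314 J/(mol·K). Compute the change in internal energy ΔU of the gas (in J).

P₁ = nRT₁/V₁ = 0.870×8.314×421/22.0 = 138 kPa.
Isochoric: V stays 22.0 L; P/T = const ⇒ T₂ = 214 K, P₂ = 70.4 kPa.
For an ideal gas ΔU = nCvΔT with Cv = (3/2)R = 12.5 J/(mol·K).
ΔU = 0.870×12.5×(214−421) = -2250 J.

-2250 J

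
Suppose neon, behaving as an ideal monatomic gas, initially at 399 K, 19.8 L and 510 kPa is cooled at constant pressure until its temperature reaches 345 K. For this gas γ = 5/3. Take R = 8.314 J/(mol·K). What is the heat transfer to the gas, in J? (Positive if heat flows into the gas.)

-3420 J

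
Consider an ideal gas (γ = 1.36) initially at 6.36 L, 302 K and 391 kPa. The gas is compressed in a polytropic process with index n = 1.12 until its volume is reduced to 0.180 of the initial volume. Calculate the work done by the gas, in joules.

-4730 J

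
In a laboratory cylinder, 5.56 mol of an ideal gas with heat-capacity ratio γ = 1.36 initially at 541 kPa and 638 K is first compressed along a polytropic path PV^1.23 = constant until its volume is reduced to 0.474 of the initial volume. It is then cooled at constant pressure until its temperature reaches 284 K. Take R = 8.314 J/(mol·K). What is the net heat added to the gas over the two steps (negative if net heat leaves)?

V₁ = nRT₁/P₁ = 5.56×8.314×638/541 = 54.5 L.
Step 1 — Polytropic n=1.23: T₂ = T₁(V₁/V₂)^(n−1) = 638×(2.11)^0.23 = 758 K; P₂ = P₁(V₁/V₂)^n = 1360 kPa.
W = (P₁V₁−P₂V₂)/(n−1) = (541×54.5−1360×25.8)/0.23 = -24000 J.
ΔU = nCvΔT = 5.56×23.1×(758−638) = 15300 J.
Q = ΔU + W = -8670 J.
State after step 1: P = 1360 kPa, V = 25.8 L, T = 758 K.
Step 2 — Isobaric: P stays 1360 kPa; V/T = const ⇒ T₂ = 284 K, V₂ = 9.69 L.
W = PΔV = 1360×(9.69−25.8) kPa·L = -21900 J.
ΔU = nCvΔT = 5.56×23.1×(284−758) = -60800 J.
Q = ΔU + W = nCpΔT = -82700 J.
Net over both steps: W = -45900 J, Q = -91400 J, ΔU = -45500 J.

-91400 J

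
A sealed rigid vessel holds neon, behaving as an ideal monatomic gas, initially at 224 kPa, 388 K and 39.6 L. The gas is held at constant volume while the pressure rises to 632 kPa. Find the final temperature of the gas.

1090 K

Isochoric: V stays 39.6 L; P/T = const ⇒ T₂ = 1090 K, P₂ = 632 kPa.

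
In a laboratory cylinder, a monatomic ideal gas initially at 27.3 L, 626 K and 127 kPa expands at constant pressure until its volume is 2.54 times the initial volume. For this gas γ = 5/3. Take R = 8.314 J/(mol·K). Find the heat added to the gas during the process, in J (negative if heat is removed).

n = P₁V₁/(RT₁) = 127×27.3/(8.314×626) = 0.666 mol.
Isobaric: P stays 127 kPa; V/T = const ⇒ T₂ = 1590 K, V₂ = 69.3 L.
W = PΔV = 127×(69.3−27.3) kPa·L = 5340 J.
ΔU = nCvΔT = 0.666×12.5×(1590−626) = 8010 J.
Q = ΔU + W = nCpΔT = 13300 J.

13300 J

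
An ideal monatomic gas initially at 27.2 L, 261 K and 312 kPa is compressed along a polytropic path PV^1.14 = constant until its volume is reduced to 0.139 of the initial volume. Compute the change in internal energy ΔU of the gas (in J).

4050 J

n = P₁V₁/(RT₁) = 312×27.2/(8.314×261) = 3.91 mol.
Polytropic n=1.14: T₂ = T₁(V₁/V₂)^(n−1) = 261×(7.19)^0.14 = 344 K; P₂ = P₁(V₁/V₂)^n = 2960 kPa.
For an ideal gas ΔU = nCvΔT with Cv = (3/2)R = 12.5 J/(mol·K).
ΔU = 3.91×12.5×(344−261) = 4050 J.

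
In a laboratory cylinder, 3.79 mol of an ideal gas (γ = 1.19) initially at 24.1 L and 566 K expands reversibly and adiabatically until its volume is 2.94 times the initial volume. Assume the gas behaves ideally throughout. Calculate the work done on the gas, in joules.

P₁ = nRT₁/V₁ = 3.79×8.314×566/24.1 = 740 kPa.
Adiabatic: TV^(γ−1) = const ⇒ T₂ = 566×(0.340)^0.190 = 461 K; PV^γ = const ⇒ P₂ = 205 kPa.
ΔU = nCvΔT = 3.79×43.8×(461−566) = -17400 J.
Q = 0 for an adiabatic process, so W = −ΔU = 17400 J.
Work done on the gas = −W_by = -17400 J.

-17400 J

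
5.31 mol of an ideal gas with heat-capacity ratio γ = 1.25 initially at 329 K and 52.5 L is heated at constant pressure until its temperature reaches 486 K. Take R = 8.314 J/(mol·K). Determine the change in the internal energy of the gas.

P₁ = nRT₁/V₁ = 5.31×8.314×329/52.5 = 277 kPa.
Isobaric: P stays 277 kPa; V/T = const ⇒ T₂ = 486 K, V₂ = 77.6 L.
For an ideal gas ΔU = nCvΔT with Cv = R/(γ−1) = 33.3 J/(mol·K).
ΔU = 5.31×33.3×(486−329) = 27700 J.

27700 J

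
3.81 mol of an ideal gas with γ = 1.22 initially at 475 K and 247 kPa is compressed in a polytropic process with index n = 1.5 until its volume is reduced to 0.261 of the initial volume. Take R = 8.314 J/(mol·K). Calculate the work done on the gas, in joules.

28800 J

V₁ = nRT₁/P₁ = 3.81×8.314×475/247 = 60.9 L.
Polytropic n=1.5: T₂ = T₁(V₁/V₂)^(n−1) = 475×(3.83)^0.50 = 930 K; P₂ = P₁(V₁/V₂)^n = 1850 kPa.
W = (P₁V₁−P₂V₂)/(n−1) = (247×60.9−1850×15.9)/0.50 = -28800 J.
Work done on the gas = −W_by = 28800 J.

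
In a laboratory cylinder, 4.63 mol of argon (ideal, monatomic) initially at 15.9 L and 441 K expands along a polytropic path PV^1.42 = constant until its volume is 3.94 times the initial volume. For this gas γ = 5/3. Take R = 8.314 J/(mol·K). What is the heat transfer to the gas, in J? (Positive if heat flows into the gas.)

6550 J

P₁ = nRT₁/V₁ = 4.63×8.314×441/15.9 = 1070 kPa.
Polytropic n=1.42: T₂ = T₁(V₁/V₂)^(n−1) = 441×(0.254)^0.42 = 248 K; P₂ = P₁(V₁/V₂)^n = 152 kPa.
W = (P₁V₁−P₂V₂)/(n−1) = (1070×15.9−152×62.6)/0.42 = 17700 J.
ΔU = nCvΔT = 4.63×12.5×(248−441) = -11100 J.
Q = ΔU + W = 6550 J.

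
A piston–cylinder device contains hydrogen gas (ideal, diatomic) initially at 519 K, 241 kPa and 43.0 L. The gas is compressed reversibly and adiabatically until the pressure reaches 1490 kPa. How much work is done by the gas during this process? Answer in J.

n = P₁V₁/(RT₁) = 241×43.0/(8.314×519) = 2.40 mol.
Adiabatic: T₂/T₁ = (P₂/P₁)^((γ−1)/γ) ⇒ T₂ = 519×(6.18)^0.286 = 873 K; V₂ = 11.7 L.
ΔU = nCvΔT = 2.40×20.8×(873−519) = 17700 J.
Q = 0 for an adiabatic process, so W = −ΔU = -17700 J.

-17700 J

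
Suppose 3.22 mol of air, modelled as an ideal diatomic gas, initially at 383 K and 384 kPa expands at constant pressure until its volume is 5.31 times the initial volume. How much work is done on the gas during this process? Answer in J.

V₁ = nRT₁/P₁ = 3.22×8.314×383/384 = 26.7 L.
Isobaric: P stays 384 kPa; V/T = const ⇒ T₂ = 2030 K, V₂ = 142 L.
W = PΔV = 384×(142−26.7) kPa·L = 44200 J.
Work done on the gas = −W_by = -44200 J.

-44200 J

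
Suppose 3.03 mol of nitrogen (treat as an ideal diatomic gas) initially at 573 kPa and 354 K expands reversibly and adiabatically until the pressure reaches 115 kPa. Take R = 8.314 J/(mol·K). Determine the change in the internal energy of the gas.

-8200 J

V₁ = nRT₁/P₁ = 3.03×8.314×354/573 = 15.6 L.
Adiabatic: T₂/T₁ = (P₂/P₁)^((γ−1)/γ) ⇒ T₂ = 354×(0.201)^0.286 = 224 K; V₂ = 49.0 L.
For an ideal gas ΔU = nCvΔT with Cv = (5/2)R = 20.8 J/(mol·K).
ΔU = 3.03×20.8×(224−354) = -8200 J.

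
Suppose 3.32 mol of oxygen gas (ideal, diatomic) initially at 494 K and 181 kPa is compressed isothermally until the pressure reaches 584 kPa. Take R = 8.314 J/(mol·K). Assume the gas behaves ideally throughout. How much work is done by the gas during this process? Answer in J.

-16000 J

V₁ = nRT₁/P₁ = 3.32×8.314×494/181 = 75.3 L.
Isothermal: T stays 494 K; PV = const ⇒ V₂ = 23.3 L, P₂ = 584 kPa.
W = nRT ln(V₂/V₁) = 3.32×8.314×494×ln(0.310) = -16000 J.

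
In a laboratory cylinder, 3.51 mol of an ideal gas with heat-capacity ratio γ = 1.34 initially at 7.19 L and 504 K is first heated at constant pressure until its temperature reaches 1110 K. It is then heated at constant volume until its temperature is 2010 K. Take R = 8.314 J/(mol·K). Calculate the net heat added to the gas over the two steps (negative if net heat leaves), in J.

147000 J

P₁ = nRT₁/V₁ = 3.51×8.314×504/7.19 = 2050 kPa.
Step 1 — Isobaric: P stays 2050 kPa; V/T = const ⇒ T₂ = 1110 K, V₂ = 15.8 L.
W = PΔV = 2050×(15.8−7.19) kPa·L = 17700 J.
ΔU = nCvΔT = 3.51×24.5×(1110−504) = 52000 J.
Q = ΔU + W = nCpΔT = 69700 J.
State after step 1: P = 2050 kPa, V = 15.8 L, T = 1110 K.
Step 2 — Isochoric: V stays 15.8 L; P/T = const ⇒ T₂ = 2010 K, P₂ = 3700 kPa.
W = 0 (no volume change).
ΔU = nCvΔT = 3.51×24.5×(2010−1110) = 77200 J.
Q = ΔU = 77200 J.
Net over both steps: W = 17700 J, Q = 147000 J, ΔU = 129000 J.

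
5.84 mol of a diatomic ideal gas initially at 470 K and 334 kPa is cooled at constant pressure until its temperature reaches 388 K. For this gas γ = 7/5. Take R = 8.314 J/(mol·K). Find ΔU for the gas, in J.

-9950 J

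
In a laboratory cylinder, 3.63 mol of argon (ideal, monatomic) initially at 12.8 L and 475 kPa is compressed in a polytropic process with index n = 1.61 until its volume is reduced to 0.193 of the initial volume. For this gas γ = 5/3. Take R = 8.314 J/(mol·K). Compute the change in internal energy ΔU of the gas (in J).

T₁ = P₁V₁/(nR) = 475×12.8/(3.63×8.314) = 201 K.
Polytropic n=1.61: T₂ = T₁(V₁/V₂)^(n−1) = 201×(5.18)^0.61 = 550 K; P₂ = P₁(V₁/V₂)^n = 6710 kPa.
For an ideal gas ΔU = nCvΔT with Cv = (3/2)R = 12.5 J/(mol·K).
ΔU = 3.63×12.5×(550−201) = 15800 J.

15800 J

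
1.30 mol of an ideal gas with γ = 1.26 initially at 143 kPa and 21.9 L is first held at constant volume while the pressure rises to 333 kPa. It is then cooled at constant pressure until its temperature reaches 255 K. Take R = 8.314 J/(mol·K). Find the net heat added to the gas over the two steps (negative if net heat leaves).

T₁ = P₁V₁/(nR) = 143×21.9/(1.30×8.314) = 290 K.
Step 1 — Isochoric: V stays 21.9 L; P/T = const ⇒ T₂ = 675 K, P₂ = 333 kPa.
W = 0 (no volume change).
ΔU = nCvΔT = 1.30×32.0×(675−290) = 16000 J.
Q = ΔU = 16000 J.
State after step 1: P = 333 kPa, V = 21.9 L, T = 675 K.
Step 2 — Isobaric: P stays 333 kPa; V/T = const ⇒ T₂ = 255 K, V₂ = 8.28 L.
W = PΔV = 333×(8.28−21.9) kPa·L = -4540 J.
ΔU = nCvΔT = 1.30×32.0×(255−675) = -17400 J.
Q = ΔU + W = nCpΔT = -22000 J.
Net over both steps: W = -4540 J, Q = -5980 J, ΔU = -1440 J.

-5980 J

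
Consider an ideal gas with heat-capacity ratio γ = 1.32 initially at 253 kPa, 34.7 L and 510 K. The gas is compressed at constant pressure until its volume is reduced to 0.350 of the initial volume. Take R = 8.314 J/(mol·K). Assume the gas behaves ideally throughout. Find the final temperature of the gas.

Isobaric: P stays 253 kPa; V/T = const ⇒ T₂ = 178 K, V₂ = 12.1 L.

178 K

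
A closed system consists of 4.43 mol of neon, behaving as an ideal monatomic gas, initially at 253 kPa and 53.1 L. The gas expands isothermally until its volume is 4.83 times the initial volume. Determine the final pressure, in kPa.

T₁ = P₁V₁/(nR) = 253×53.1/(4.43×8.314) = 365 K.
Isothermal: T stays 365 K; PV = const ⇒ V₂ = 256 L, P₂ = 52.4 kPa.

52.4 kPa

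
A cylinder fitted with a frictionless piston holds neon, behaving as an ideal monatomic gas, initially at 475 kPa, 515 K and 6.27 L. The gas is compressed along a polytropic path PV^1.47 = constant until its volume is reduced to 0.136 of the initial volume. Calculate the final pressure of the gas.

8920 kPa

Polytropic n=1.47: T₂ = T₁(V₁/V₂)^(n−1) = 515×(7.35)^0.47 = 1320 K; P₂ = P₁(V₁/V₂)^n = 8920 kPa.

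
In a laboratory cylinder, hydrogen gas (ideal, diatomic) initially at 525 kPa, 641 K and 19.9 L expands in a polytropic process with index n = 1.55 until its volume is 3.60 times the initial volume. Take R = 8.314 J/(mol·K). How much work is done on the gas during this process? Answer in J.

-9610 J

n = P₁V₁/(RT₁) = 525×19.9/(8.314×641) = 1.96 mol.
Polytropic n=1.55: T₂ = T₁(V₁/V₂)^(n−1) = 641×(0.278)^0.55 = 317 K; P₂ = P₁(V₁/V₂)^n = 72.1 kPa.
W = (P₁V₁−P₂V₂)/(n−1) = (525×19.9−72.1×71.6)/0.55 = 9610 J.
Work done on the gas = −W_by = -9610 J.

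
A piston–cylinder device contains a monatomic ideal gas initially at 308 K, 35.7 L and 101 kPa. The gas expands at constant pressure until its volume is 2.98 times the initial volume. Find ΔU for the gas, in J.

n = P₁V₁/(RT₁) = 101×35.7/(8.314×308) = 1.41 mol.
Isobaric: P stays 101 kPa; V/T = const ⇒ T₂ = 918 K, V₂ = 106 L.
For an ideal gas ΔU = nCvΔT with Cv = (3/2)R = 12.5 J/(mol·K).
ΔU = 1.41×12.5×(918−308) = 10700 J.

10700 J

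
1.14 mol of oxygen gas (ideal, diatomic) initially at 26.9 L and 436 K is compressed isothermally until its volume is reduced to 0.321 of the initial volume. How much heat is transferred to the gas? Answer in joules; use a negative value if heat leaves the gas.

-4700 J

P₁ = nRT₁/V₁ = 1.14×8.314×436/26.9 = 154 kPa.
Isothermal: T stays 436 K; PV = const ⇒ V₂ = 8.63 L, P₂ = 479 kPa.
ΔU = 0 (ideal gas, T constant).
W = nRT ln(V₂/V₁) = 1.14×8.314×436×ln(0.321) = -4700 J.
Q = ΔU + W = -4700 J.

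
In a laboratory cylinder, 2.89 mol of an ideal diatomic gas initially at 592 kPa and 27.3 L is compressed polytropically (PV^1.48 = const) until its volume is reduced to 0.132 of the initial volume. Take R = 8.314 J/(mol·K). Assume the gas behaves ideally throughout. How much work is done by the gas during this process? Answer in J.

T₁ = P₁V₁/(nR) = 592×27.3/(2.89×8.314) = 673 K.
Polytropic n=1.48: T₂ = T₁(V₁/V₂)^(n−1) = 673×(7.58)^0.48 = 1780 K; P₂ = P₁(V₁/V₂)^n = 11900 kPa.
W = (P₁V₁−P₂V₂)/(n−1) = (592×27.3−11900×3.60)/0.48 = -55300 J.

-55300 J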